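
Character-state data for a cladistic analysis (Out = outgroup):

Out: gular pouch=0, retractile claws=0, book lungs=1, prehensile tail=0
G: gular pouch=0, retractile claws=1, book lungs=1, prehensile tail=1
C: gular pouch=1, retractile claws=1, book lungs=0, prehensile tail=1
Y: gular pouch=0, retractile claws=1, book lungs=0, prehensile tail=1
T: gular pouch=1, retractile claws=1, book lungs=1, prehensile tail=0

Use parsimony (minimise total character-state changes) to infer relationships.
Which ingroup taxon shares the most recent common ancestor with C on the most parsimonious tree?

Y

Character polarity is set by the outgroup: the derived state is whichever differs from the outgroup's state, so for book lungs the derived state is '0', and for the remaining characters it is '1'.
gular pouch groups C and T, which is incompatible with the clades supported by the remaining characters; treating it as convergent (homoplasy) costs fewer steps than any alternative tree.
retractile claws (derived state '1') is shared by all ingroup taxa — unites the whole ingroup.
Only C and Y show the derived state '0' for book lungs, supporting them as a clade.
prehensile tail (derived state '1') is shared by C, G, and Y — a synapomorphy uniting that clade.
Most parsimonious ingroup topology: ((G,(C,Y)),T).
C and Y form a cherry on this tree, so they are sister taxa.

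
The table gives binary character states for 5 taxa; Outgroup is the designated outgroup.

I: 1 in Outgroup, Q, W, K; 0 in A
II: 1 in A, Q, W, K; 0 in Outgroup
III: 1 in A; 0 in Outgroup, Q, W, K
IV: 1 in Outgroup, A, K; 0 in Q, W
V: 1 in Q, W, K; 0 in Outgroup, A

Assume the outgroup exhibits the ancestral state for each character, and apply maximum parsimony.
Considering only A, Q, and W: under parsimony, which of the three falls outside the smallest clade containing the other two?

Character polarity is set by the outgroup: the derived state is whichever differs from the outgroup's state, so for I, IV the derived state is '0', and for the remaining characters it is '1'.
I (derived state '0') is unique to A (autapomorphy; uninformative for grouping).
II (derived state '1') is shared by all ingroup taxa — unites the whole ingroup.
III: derived state '1' in A only — an autapomorphy, so it tells us nothing about relationships among taxa.
Only Q and W show the derived state '0' for IV, supporting them as a clade.
Only K, Q, and W show the derived state '1' for V, supporting them as a clade.
Most parsimonious ingroup topology: (A,((Q,W),K)).
W and Q share a more recent common ancestor with each other than either does with A, so A is the least closely related of the three.

A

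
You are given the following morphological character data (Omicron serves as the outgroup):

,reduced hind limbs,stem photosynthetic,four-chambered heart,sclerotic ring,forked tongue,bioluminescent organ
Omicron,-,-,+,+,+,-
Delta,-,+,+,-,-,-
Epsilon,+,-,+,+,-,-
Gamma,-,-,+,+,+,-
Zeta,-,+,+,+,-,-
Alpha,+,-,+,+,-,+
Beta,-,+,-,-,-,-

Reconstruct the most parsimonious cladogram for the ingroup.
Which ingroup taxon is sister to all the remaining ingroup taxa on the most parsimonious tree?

Gamma

Character polarity is set by the outgroup: the derived state is whichever differs from the outgroup's state, so for four-chambered heart, sclerotic ring, forked tongue the derived state is '-', and for the remaining characters it is '+'.
reduced hind limbs (derived state '+') is shared by Alpha and Epsilon — a synapomorphy uniting that clade.
Only Beta, Delta, and Zeta show the derived state '+' for stem photosynthetic, supporting them as a clade.
four-chambered heart: derived state '-' in Beta only — an autapomorphy, so it tells us nothing about relationships among taxa.
sclerotic ring: derived state '-' in Beta and Delta only — synapomorphy for {Beta, Delta}.
forked tongue: derived state '-' in Alpha, Beta, Delta, Epsilon, and Zeta only — synapomorphy for {Alpha, Beta, Delta, Epsilon, Zeta}.
bioluminescent organ (derived state '+') is unique to Alpha (autapomorphy; uninformative for grouping).
Most parsimonious ingroup topology: ((((Delta,Beta),Zeta),(Epsilon,Alpha)),Gamma).
Gamma is sister to the clade containing all other ingroup taxa, so it is the earliest-diverging (most basal) ingroup lineage.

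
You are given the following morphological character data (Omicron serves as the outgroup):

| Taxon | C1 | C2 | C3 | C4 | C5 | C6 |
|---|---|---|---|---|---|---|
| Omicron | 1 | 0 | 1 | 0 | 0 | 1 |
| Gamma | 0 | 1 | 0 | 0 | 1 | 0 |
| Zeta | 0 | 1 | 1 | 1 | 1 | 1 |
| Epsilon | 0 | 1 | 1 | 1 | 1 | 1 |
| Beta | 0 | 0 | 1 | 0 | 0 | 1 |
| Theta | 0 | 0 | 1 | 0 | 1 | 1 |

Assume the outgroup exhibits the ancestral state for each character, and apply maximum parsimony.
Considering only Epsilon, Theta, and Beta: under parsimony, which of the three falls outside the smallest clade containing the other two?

Beta

Character polarity is set by the outgroup: the derived state is whichever differs from the outgroup's state, so for C1, C3, C6 the derived state is '0', and for the remaining characters it is '1'.
C1 (derived state '0') is shared by all ingroup taxa — unites the whole ingroup.
C2: derived state '1' in Epsilon, Gamma, and Zeta only — synapomorphy for {Epsilon, Gamma, Zeta}.
C3 (derived state '0') is unique to Gamma (autapomorphy; uninformative for grouping).
C4 (derived state '1') is shared by Epsilon and Zeta — a synapomorphy uniting that clade.
C5 (derived state '1') is shared by Epsilon, Gamma, Theta, and Zeta — a synapomorphy uniting that clade.
C6: derived state '0' in Gamma only — an autapomorphy, so it tells us nothing about relationships among taxa.
Most parsimonious ingroup topology: (((Gamma,(Zeta,Epsilon)),Theta),Beta).
Theta and Epsilon share a more recent common ancestor with each other than either does with Beta, so Beta is the least closely related of the three.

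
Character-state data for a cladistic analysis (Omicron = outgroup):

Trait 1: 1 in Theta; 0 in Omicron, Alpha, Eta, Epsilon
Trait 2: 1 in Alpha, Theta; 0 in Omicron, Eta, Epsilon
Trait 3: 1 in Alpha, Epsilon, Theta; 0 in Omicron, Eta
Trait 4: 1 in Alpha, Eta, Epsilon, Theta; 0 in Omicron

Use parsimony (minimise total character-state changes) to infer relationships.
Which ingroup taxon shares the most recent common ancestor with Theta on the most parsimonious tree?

Alpha

The outgroup has state '0' for every character, so '1' is the derived state throughout.
Trait 1: derived state '1' in Theta only — an autapomorphy, so it tells us nothing about relationships among taxa.
Only Alpha and Theta show the derived state '1' for Trait 2, supporting them as a clade.
Trait 3: derived state '1' in Alpha, Epsilon, and Theta only — synapomorphy for {Alpha, Epsilon, Theta}.
Trait 4 (derived state '1') is shared by all ingroup taxa — unites the whole ingroup.
Most parsimonious ingroup topology: (((Alpha,Theta),Epsilon),Eta).
Theta and Alpha form a cherry on this tree, so they are sister taxa.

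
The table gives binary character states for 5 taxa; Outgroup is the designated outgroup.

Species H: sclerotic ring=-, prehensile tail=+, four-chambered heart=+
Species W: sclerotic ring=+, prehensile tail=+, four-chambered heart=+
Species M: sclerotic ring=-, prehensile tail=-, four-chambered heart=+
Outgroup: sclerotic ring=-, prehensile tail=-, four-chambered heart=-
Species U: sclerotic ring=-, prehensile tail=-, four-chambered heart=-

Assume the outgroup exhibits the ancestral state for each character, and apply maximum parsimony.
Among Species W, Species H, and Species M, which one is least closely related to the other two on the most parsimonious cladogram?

The outgroup has state '-' for every character, so '+' is the derived state throughout.
sclerotic ring (derived state '+') is unique to Species W (autapomorphy; uninformative for grouping).
Only Species H and Species W show the derived state '+' for prehensile tail, supporting them as a clade.
Only Species H, Species M, and Species W show the derived state '+' for four-chambered heart, supporting them as a clade.
Most parsimonious ingroup topology: ((Species M,(Species H,Species W)),Species U).
Species W and Species H share a more recent common ancestor with each other than either does with Species M, so Species M is the least closely related of the three.

Species M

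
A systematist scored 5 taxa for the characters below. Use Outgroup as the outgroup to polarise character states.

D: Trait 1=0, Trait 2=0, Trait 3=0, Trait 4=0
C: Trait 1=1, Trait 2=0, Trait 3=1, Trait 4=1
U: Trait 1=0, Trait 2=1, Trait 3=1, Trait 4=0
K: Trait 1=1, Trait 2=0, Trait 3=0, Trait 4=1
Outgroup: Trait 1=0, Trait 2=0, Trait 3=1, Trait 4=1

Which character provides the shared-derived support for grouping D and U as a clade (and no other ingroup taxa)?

Character polarity is set by the outgroup: the derived state is whichever differs from the outgroup's state, so for Trait 3, Trait 4 the derived state is '0', and for the remaining characters it is '1'.
Only C and K show the derived state '1' for Trait 1, supporting them as a clade.
Trait 2 (derived state '1') is unique to U (autapomorphy; uninformative for grouping).
Trait 3 groups D and K, which is incompatible with the clades supported by the remaining characters; treating it as convergent (homoplasy) costs fewer steps than any alternative tree.
Trait 4: derived state '0' in D and U only — synapomorphy for {D, U}.
Most parsimonious ingroup topology: ((D,U),(K,C)).
The clade {D, U} is supported by Trait 4: its derived state '0' occurs in exactly those taxa and in no other taxon (including the outgroup).

Trait 4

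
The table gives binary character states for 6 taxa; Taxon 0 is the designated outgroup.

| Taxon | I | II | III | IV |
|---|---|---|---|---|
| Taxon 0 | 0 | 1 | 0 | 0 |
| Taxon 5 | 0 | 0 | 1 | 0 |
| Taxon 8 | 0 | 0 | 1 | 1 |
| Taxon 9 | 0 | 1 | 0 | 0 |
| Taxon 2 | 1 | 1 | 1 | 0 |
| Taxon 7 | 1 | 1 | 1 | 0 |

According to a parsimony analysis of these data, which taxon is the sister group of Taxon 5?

Taxon 8

Character polarity is set by the outgroup: the derived state is whichever differs from the outgroup's state, so for II the derived state is '0', and for the remaining characters it is '1'.
I (derived state '1') is shared by Taxon 2 and Taxon 7 — a synapomorphy uniting that clade.
Only Taxon 5 and Taxon 8 show the derived state '0' for II, supporting them as a clade.
III: derived state '1' in Taxon 2, Taxon 5, Taxon 7, and Taxon 8 only — synapomorphy for {Taxon 2, Taxon 5, Taxon 7, Taxon 8}.
IV: derived state '1' in Taxon 8 only — an autapomorphy, so it tells us nothing about relationships among taxa.
Most parsimonious ingroup topology: (((Taxon 5,Taxon 8),(Taxon 2,Taxon 7)),Taxon 9).
Taxon 5 and Taxon 8 form a cherry on this tree, so they are sister taxa.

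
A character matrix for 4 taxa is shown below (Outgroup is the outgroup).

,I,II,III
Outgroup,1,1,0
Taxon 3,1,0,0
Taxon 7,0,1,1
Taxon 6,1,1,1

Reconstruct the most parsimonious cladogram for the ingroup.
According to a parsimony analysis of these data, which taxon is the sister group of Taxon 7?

Taxon 6

Character polarity is set by the outgroup: the derived state is whichever differs from the outgroup's state, so for I, II the derived state is '0', and for the remaining characters it is '1'.
I (derived state '0') is unique to Taxon 7 (autapomorphy; uninformative for grouping).
II (derived state '0') is unique to Taxon 3 (autapomorphy; uninformative for grouping).
III (derived state '1') is shared by Taxon 6 and Taxon 7 — a synapomorphy uniting that clade.
Most parsimonious ingroup topology: (Taxon 3,(Taxon 7,Taxon 6)).
Taxon 7 and Taxon 6 form a cherry on this tree, so they are sister taxa.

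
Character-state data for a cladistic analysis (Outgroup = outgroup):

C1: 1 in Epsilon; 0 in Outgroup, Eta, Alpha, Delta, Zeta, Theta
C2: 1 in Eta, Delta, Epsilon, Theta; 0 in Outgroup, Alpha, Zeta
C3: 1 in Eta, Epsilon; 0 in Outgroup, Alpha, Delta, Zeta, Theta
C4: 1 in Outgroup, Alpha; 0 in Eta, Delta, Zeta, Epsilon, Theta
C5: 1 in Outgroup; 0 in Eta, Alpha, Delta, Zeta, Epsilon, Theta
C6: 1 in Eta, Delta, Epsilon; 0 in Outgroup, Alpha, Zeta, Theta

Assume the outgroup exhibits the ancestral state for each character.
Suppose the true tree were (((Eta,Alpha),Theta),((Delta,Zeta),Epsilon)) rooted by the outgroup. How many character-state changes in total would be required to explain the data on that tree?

Map each character onto (((Eta,Alpha),Theta),((Delta,Zeta),Epsilon)) (rooted by Outgroup) and count the minimum state changes it requires (Fitch parsimony):
C1: 1; C2: 3; C3: 2; C4: 2; C5: 1; C6: 3.
Total tree length = 12.

12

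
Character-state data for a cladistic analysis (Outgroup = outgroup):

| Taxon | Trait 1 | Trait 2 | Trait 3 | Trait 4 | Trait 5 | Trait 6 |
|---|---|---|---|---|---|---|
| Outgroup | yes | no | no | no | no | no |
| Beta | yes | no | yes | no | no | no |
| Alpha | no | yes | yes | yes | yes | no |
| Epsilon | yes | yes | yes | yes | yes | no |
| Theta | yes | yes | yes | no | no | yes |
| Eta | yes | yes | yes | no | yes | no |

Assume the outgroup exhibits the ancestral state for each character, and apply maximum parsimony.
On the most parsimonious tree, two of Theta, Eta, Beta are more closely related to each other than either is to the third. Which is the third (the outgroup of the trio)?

Character polarity is set by the outgroup: the derived state is whichever differs from the outgroup's state, so for Trait 1 the derived state is 'no', and for the remaining characters it is 'yes'.
Trait 1: derived state 'no' in Alpha only — an autapomorphy, so it tells us nothing about relationships among taxa.
Only Alpha, Epsilon, Eta, and Theta show the derived state 'yes' for Trait 2, supporting them as a clade.
Trait 3 (derived state 'yes') is shared by all ingroup taxa — unites the whole ingroup.
Trait 4: derived state 'yes' in Alpha and Epsilon only — synapomorphy for {Alpha, Epsilon}.
Trait 5 (derived state 'yes') is shared by Alpha, Epsilon, and Eta — a synapomorphy uniting that clade.
Trait 6 (derived state 'yes') is unique to Theta (autapomorphy; uninformative for grouping).
Most parsimonious ingroup topology: (Beta,(((Alpha,Epsilon),Eta),Theta)).
Eta and Theta share a more recent common ancestor with each other than either does with Beta, so Beta is the least closely related of the three.

Beta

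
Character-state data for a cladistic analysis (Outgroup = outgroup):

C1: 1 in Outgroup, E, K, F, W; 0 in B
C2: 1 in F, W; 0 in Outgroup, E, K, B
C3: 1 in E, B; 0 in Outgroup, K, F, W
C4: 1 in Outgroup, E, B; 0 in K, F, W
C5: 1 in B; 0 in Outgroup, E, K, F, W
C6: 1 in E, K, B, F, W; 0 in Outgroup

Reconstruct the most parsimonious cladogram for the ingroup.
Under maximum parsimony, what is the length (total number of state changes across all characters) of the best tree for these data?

Character polarity is set by the outgroup: the derived state is whichever differs from the outgroup's state, so for C1, C4 the derived state is '0', and for the remaining characters it is '1'.
C1: derived state '0' in B only — an autapomorphy, so it tells us nothing about relationships among taxa.
Only F and W show the derived state '1' for C2, supporting them as a clade.
Only B and E show the derived state '1' for C3, supporting them as a clade.
C4 (derived state '0') is shared by F, K, and W — a synapomorphy uniting that clade.
C5: derived state '1' in B only — an autapomorphy, so it tells us nothing about relationships among taxa.
All ingroup taxa share the derived state '1' for C6; it defines the ingroup but does not resolve relationships within it.
Most parsimonious ingroup topology: ((E,B),(K,(F,W))).
Changes per character on this tree: C1: 1; C2: 1; C3: 1; C4: 1; C5: 1; C6: 1.
Total = 6.

6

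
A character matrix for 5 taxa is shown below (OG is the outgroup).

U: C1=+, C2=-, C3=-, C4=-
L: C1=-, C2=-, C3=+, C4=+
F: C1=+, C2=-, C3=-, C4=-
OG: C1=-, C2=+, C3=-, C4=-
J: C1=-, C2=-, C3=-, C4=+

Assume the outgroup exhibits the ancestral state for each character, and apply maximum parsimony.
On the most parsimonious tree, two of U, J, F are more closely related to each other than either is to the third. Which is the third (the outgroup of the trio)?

J

Character polarity is set by the outgroup: the derived state is whichever differs from the outgroup's state, so for C2 the derived state is '-', and for the remaining characters it is '+'.
C1: derived state '+' in F and U only — synapomorphy for {F, U}.
C2 (derived state '-') is shared by all ingroup taxa — unites the whole ingroup.
C3 (derived state '+') is unique to L (autapomorphy; uninformative for grouping).
C4 (derived state '+') is shared by J and L — a synapomorphy uniting that clade.
Most parsimonious ingroup topology: ((F,U),(L,J)).
U and F share a more recent common ancestor with each other than either does with J, so J is the least closely related of the three.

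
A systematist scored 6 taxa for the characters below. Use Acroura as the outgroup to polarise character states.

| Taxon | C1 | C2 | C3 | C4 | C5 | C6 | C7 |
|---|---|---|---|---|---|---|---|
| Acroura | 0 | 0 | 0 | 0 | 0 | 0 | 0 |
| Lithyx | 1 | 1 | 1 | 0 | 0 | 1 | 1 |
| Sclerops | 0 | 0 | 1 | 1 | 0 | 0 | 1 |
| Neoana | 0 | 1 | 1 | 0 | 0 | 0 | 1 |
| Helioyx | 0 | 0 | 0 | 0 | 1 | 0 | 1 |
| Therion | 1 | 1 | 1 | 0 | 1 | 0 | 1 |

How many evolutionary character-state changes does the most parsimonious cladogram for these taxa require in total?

The outgroup has state '0' for every character, so '1' is the derived state throughout.
C1 (derived state '1') is shared by Lithyx and Therion — a synapomorphy uniting that clade.
C2 (derived state '1') is shared by Lithyx, Neoana, and Therion — a synapomorphy uniting that clade.
C3: derived state '1' in Lithyx, Neoana, Sclerops, and Therion only — synapomorphy for {Lithyx, Neoana, Sclerops, Therion}.
C4 (derived state '1') is unique to Sclerops (autapomorphy; uninformative for grouping).
C5 groups Helioyx and Therion, which is incompatible with the clades supported by the remaining characters; treating it as convergent (homoplasy) costs fewer steps than any alternative tree.
C6 (derived state '1') is unique to Lithyx (autapomorphy; uninformative for grouping).
C7 (derived state '1') is shared by all ingroup taxa — unites the whole ingroup.
Most parsimonious ingroup topology: ((((Lithyx,Therion),Neoana),Sclerops),Helioyx).
Changes per character on this tree: C1: 1; C2: 1; C3: 1; C4: 1; C5: 2; C6: 1; C7: 1.
Total = 8.

8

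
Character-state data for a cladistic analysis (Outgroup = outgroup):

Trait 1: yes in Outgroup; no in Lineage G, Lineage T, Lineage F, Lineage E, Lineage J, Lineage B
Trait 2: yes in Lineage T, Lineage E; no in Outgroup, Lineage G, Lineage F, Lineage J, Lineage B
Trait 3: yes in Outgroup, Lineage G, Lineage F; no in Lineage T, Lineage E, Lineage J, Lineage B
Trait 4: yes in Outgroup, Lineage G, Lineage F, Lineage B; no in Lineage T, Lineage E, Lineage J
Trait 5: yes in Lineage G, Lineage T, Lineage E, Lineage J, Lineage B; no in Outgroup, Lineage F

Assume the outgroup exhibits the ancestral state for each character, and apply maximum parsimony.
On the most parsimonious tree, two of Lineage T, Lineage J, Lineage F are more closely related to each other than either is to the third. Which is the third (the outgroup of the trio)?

Character polarity is set by the outgroup: the derived state is whichever differs from the outgroup's state, so for Trait 1, Trait 3, Trait 4 the derived state is 'no', and for the remaining characters it is 'yes'.
Trait 1 (derived state 'no') is shared by all ingroup taxa — unites the whole ingroup.
Trait 2 (derived state 'yes') is shared by Lineage E and Lineage T — a synapomorphy uniting that clade.
Only Lineage B, Lineage E, Lineage J, and Lineage T show the derived state 'no' for Trait 3, supporting them as a clade.
Only Lineage E, Lineage J, and Lineage T show the derived state 'no' for Trait 4, supporting them as a clade.
Trait 5 (derived state 'yes') is shared by Lineage B, Lineage E, Lineage G, Lineage J, and Lineage T — a synapomorphy uniting that clade.
Most parsimonious ingroup topology: ((Lineage G,(((Lineage T,Lineage E),Lineage J),Lineage B)),Lineage F).
Lineage J and Lineage T share a more recent common ancestor with each other than either does with Lineage F, so Lineage F is the least closely related of the three.

Lineage F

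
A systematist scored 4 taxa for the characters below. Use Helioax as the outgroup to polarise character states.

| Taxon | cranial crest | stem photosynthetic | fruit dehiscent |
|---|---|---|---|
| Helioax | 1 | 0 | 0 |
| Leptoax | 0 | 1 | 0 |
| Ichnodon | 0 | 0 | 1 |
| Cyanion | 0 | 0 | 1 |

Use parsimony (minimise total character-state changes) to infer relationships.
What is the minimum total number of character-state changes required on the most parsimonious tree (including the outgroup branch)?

3

Character polarity is set by the outgroup: the derived state is whichever differs from the outgroup's state, so for cranial crest the derived state is '0', and for the remaining characters it is '1'.
All ingroup taxa share the derived state '0' for cranial crest; it defines the ingroup but does not resolve relationships within it.
stem photosynthetic: derived state '1' in Leptoax only — an autapomorphy, so it tells us nothing about relationships among taxa.
fruit dehiscent (derived state '1') is shared by Cyanion and Ichnodon — a synapomorphy uniting that clade.
Most parsimonious ingroup topology: (Leptoax,(Ichnodon,Cyanion)).
Changes per character on this tree: cranial crest: 1; stem photosynthetic: 1; fruit dehiscent: 1.
Total = 3.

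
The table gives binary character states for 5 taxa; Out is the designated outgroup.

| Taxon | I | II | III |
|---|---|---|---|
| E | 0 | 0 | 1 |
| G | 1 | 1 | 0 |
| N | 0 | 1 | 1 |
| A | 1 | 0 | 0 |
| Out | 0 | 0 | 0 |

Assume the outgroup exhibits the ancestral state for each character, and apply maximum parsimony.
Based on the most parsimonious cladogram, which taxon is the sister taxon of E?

N

The outgroup has state '0' for every character, so '1' is the derived state throughout.
Only A and G show the derived state '1' for I, supporting them as a clade.
II (state '1') occurs in G and N but conflicts with the nesting implied by the other characters — most parsimoniously interpreted as homoplasy.
Only E and N show the derived state '1' for III, supporting them as a clade.
Most parsimonious ingroup topology: ((N,E),(A,G)).
E and N form a cherry on this tree, so they are sister taxa.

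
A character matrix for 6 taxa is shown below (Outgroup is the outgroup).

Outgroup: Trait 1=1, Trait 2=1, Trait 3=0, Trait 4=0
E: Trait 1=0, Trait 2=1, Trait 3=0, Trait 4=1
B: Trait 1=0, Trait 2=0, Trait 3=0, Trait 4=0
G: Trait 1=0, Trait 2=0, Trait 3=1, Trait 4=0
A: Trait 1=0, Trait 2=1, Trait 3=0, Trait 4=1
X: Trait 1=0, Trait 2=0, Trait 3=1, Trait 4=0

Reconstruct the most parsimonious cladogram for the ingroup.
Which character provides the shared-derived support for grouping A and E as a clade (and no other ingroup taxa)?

Trait 4

Character polarity is set by the outgroup: the derived state is whichever differs from the outgroup's state, so for Trait 1, Trait 2 the derived state is '0', and for the remaining characters it is '1'.
Trait 1 (derived state '0') is shared by all ingroup taxa — unites the whole ingroup.
Only B, G, and X show the derived state '0' for Trait 2, supporting them as a clade.
Trait 3: derived state '1' in G and X only — synapomorphy for {G, X}.
Trait 4 (derived state '1') is shared by A and E — a synapomorphy uniting that clade.
Most parsimonious ingroup topology: ((E,A),(B,(G,X))).
The clade {A, E} is supported by Trait 4: its derived state '1' occurs in exactly those taxa and in no other taxon (including the outgroup).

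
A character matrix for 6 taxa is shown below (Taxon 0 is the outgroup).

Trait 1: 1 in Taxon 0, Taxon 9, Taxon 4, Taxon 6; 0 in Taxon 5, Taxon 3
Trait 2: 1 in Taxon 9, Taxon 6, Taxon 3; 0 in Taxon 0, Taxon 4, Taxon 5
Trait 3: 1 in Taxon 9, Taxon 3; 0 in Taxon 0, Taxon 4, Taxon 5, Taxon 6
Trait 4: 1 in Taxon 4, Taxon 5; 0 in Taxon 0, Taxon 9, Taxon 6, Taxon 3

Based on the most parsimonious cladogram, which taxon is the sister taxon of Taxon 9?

Taxon 3

Character polarity is set by the outgroup: the derived state is whichever differs from the outgroup's state, so for Trait 1 the derived state is '0', and for the remaining characters it is '1'.
Trait 1 (state '0') occurs in Taxon 3 and Taxon 5 but conflicts with the nesting implied by the other characters — most parsimoniously interpreted as homoplasy.
Only Taxon 3, Taxon 6, and Taxon 9 show the derived state '1' for Trait 2, supporting them as a clade.
Only Taxon 3 and Taxon 9 show the derived state '1' for Trait 3, supporting them as a clade.
Trait 4 (derived state '1') is shared by Taxon 4 and Taxon 5 — a synapomorphy uniting that clade.
Most parsimonious ingroup topology: (((Taxon 9,Taxon 3),Taxon 6),(Taxon 4,Taxon 5)).
Taxon 9 and Taxon 3 form a cherry on this tree, so they are sister taxa.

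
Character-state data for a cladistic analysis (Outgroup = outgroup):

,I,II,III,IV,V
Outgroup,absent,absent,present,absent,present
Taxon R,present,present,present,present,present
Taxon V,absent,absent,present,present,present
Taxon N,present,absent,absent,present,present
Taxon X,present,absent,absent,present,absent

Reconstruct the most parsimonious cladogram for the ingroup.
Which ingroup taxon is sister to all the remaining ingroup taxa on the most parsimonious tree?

Character polarity is set by the outgroup: the derived state is whichever differs from the outgroup's state, so for III, V the derived state is 'absent', and for the remaining characters it is 'present'.
I: derived state 'present' in Taxon N, Taxon R, and Taxon X only — synapomorphy for {Taxon N, Taxon R, Taxon X}.
II: derived state 'present' in Taxon R only — an autapomorphy, so it tells us nothing about relationships among taxa.
III: derived state 'absent' in Taxon N and Taxon X only — synapomorphy for {Taxon N, Taxon X}.
IV (derived state 'present') is shared by all ingroup taxa — unites the whole ingroup.
V: derived state 'absent' in Taxon X only — an autapomorphy, so it tells us nothing about relationships among taxa.
Most parsimonious ingroup topology: ((Taxon R,(Taxon N,Taxon X)),Taxon V).
Taxon V is sister to the clade containing all other ingroup taxa, so it is the earliest-diverging (most basal) ingroup lineage.

Taxon V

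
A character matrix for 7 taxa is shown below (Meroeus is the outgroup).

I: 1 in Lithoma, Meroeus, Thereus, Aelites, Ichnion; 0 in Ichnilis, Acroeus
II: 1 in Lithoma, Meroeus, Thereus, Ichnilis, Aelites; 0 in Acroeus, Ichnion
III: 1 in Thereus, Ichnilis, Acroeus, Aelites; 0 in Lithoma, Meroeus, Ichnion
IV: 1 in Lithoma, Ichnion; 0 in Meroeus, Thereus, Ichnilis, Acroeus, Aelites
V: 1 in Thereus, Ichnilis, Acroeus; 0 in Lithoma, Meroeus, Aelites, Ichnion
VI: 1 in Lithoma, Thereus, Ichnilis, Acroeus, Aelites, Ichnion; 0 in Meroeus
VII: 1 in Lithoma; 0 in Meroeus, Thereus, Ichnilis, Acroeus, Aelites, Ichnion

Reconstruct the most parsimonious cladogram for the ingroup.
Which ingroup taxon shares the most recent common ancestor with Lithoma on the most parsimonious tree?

Ichnion

Character polarity is set by the outgroup: the derived state is whichever differs from the outgroup's state, so for I, II the derived state is '0', and for the remaining characters it is '1'.
Only Acroeus and Ichnilis show the derived state '0' for I, supporting them as a clade.
II groups Acroeus and Ichnion, which is incompatible with the clades supported by the remaining characters; treating it as convergent (homoplasy) costs fewer steps than any alternative tree.
III: derived state '1' in Acroeus, Aelites, Ichnilis, and Thereus only — synapomorphy for {Acroeus, Aelites, Ichnilis, Thereus}.
IV: derived state '1' in Ichnion and Lithoma only — synapomorphy for {Ichnion, Lithoma}.
Only Acroeus, Ichnilis, and Thereus show the derived state '1' for V, supporting them as a clade.
All ingroup taxa share the derived state '1' for VI; it defines the ingroup but does not resolve relationships within it.
VII: derived state '1' in Lithoma only — an autapomorphy, so it tells us nothing about relationships among taxa.
Most parsimonious ingroup topology: ((Aelites,((Acroeus,Ichnilis),Thereus)),(Lithoma,Ichnion)).
Lithoma and Ichnion form a cherry on this tree, so they are sister taxa.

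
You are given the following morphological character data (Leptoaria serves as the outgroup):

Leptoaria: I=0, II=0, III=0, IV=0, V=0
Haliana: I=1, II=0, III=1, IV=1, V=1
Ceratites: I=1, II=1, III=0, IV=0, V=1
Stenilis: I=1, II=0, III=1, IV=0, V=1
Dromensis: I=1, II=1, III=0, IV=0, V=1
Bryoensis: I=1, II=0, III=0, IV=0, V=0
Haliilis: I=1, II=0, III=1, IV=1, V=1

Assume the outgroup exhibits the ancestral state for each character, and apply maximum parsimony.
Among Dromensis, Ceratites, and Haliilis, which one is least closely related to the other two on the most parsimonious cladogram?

Haliilis

The outgroup has state '0' for every character, so '1' is the derived state throughout.
All ingroup taxa share the derived state '1' for I; it defines the ingroup but does not resolve relationships within it.
II: derived state '1' in Ceratites and Dromensis only — synapomorphy for {Ceratites, Dromensis}.
III: derived state '1' in Haliana, Haliilis, and Stenilis only — synapomorphy for {Haliana, Haliilis, Stenilis}.
IV: derived state '1' in Haliana and Haliilis only — synapomorphy for {Haliana, Haliilis}.
Only Ceratites, Dromensis, Haliana, Haliilis, and Stenilis show the derived state '1' for V, supporting them as a clade.
Most parsimonious ingroup topology: ((((Haliana,Haliilis),Stenilis),(Ceratites,Dromensis)),Bryoensis).
Dromensis and Ceratites share a more recent common ancestor with each other than either does with Haliilis, so Haliilis is the least closely related of the three.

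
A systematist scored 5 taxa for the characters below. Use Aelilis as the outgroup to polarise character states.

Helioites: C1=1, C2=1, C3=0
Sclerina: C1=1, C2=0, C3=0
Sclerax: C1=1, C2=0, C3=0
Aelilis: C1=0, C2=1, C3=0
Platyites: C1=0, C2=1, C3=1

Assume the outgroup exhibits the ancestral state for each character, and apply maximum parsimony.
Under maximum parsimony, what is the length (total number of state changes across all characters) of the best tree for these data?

Character polarity is set by the outgroup: the derived state is whichever differs from the outgroup's state, so for C2 the derived state is '0', and for the remaining characters it is '1'.
C1 (derived state '1') is shared by Helioites, Sclerax, and Sclerina — a synapomorphy uniting that clade.
Only Sclerax and Sclerina show the derived state '0' for C2, supporting them as a clade.
C3 (derived state '1') is unique to Platyites (autapomorphy; uninformative for grouping).
Most parsimonious ingroup topology: (((Sclerina,Sclerax),Helioites),Platyites).
Changes per character on this tree: C1: 1; C2: 1; C3: 1.
Total = 3.

3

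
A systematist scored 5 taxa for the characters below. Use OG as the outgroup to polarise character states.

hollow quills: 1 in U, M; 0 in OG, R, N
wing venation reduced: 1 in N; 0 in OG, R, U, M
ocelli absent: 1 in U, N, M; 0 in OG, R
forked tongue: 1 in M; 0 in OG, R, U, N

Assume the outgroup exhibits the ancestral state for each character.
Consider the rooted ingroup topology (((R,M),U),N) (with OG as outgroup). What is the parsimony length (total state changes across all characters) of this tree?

6

Map each character onto (((R,M),U),N) (rooted by OG) and count the minimum state changes it requires (Fitch parsimony):
hollow quills: 2; wing venation reduced: 1; ocelli absent: 2; forked tongue: 1.
Total tree length = 6.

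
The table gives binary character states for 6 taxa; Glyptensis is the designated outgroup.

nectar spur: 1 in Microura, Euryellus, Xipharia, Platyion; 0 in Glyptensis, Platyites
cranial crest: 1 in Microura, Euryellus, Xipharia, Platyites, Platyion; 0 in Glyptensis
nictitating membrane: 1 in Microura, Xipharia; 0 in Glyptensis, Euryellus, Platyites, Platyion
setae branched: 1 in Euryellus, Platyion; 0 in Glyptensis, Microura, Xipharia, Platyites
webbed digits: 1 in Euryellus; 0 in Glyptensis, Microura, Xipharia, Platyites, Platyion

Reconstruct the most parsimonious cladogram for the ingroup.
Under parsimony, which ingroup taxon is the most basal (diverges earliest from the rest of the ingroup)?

The outgroup has state '0' for every character, so '1' is the derived state throughout.
Only Euryellus, Microura, Platyion, and Xipharia show the derived state '1' for nectar spur, supporting them as a clade.
cranial crest (derived state '1') is shared by all ingroup taxa — unites the whole ingroup.
nictitating membrane: derived state '1' in Microura and Xipharia only — synapomorphy for {Microura, Xipharia}.
setae branched (derived state '1') is shared by Euryellus and Platyion — a synapomorphy uniting that clade.
webbed digits (derived state '1') is unique to Euryellus (autapomorphy; uninformative for grouping).
Most parsimonious ingroup topology: (((Microura,Xipharia),(Euryellus,Platyion)),Platyites).
Platyites is sister to the clade containing all other ingroup taxa, so it is the earliest-diverging (most basal) ingroup lineage.

Platyites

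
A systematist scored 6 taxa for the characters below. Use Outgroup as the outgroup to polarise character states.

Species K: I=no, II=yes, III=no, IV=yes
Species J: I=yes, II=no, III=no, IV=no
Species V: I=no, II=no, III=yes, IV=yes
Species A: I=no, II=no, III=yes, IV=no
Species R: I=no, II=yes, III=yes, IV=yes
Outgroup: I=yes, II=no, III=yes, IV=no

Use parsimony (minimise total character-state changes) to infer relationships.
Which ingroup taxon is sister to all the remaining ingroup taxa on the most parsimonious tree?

Character polarity is set by the outgroup: the derived state is whichever differs from the outgroup's state, so for I, III the derived state is 'no', and for the remaining characters it is 'yes'.
I (derived state 'no') is shared by Species A, Species K, Species R, and Species V — a synapomorphy uniting that clade.
II: derived state 'yes' in Species K and Species R only — synapomorphy for {Species K, Species R}.
III (state 'no') occurs in Species J and Species K but conflicts with the nesting implied by the other characters — most parsimoniously interpreted as homoplasy.
Only Species K, Species R, and Species V show the derived state 'yes' for IV, supporting them as a clade.
Most parsimonious ingroup topology: (Species J,((Species V,(Species K,Species R)),Species A)).
Species J is sister to the clade containing all other ingroup taxa, so it is the earliest-diverging (most basal) ingroup lineage.

Species J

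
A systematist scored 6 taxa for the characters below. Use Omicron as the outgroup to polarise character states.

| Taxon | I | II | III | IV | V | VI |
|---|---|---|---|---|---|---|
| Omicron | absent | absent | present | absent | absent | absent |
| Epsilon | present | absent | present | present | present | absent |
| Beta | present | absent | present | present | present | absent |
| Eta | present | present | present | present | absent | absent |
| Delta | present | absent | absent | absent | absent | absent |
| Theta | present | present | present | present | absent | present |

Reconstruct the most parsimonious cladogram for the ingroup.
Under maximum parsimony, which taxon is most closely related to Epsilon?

Character polarity is set by the outgroup: the derived state is whichever differs from the outgroup's state, so for III the derived state is 'absent', and for the remaining characters it is 'present'.
I (derived state 'present') is shared by all ingroup taxa — unites the whole ingroup.
II: derived state 'present' in Eta and Theta only — synapomorphy for {Eta, Theta}.
III (derived state 'absent') is unique to Delta (autapomorphy; uninformative for grouping).
Only Beta, Epsilon, Eta, and Theta show the derived state 'present' for IV, supporting them as a clade.
Only Beta and Epsilon show the derived state 'present' for V, supporting them as a clade.
VI: derived state 'present' in Theta only — an autapomorphy, so it tells us nothing about relationships among taxa.
Most parsimonious ingroup topology: (((Epsilon,Beta),(Eta,Theta)),Delta).
Epsilon and Beta form a cherry on this tree, so they are sister taxa.

Beta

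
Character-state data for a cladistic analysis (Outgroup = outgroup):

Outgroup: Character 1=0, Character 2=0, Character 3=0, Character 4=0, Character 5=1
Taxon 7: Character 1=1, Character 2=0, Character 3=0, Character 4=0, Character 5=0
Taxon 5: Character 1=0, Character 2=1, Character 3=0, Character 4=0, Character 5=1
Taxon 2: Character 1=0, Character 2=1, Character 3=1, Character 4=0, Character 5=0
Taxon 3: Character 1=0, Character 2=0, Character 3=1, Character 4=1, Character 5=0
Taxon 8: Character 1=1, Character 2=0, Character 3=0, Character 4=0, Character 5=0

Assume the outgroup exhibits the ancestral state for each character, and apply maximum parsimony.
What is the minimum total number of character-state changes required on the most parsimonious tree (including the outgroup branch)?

6

Character polarity is set by the outgroup: the derived state is whichever differs from the outgroup's state, so for Character 5 the derived state is '0', and for the remaining characters it is '1'.
Only Taxon 7 and Taxon 8 show the derived state '1' for Character 1, supporting them as a clade.
Character 2 (state '1') occurs in Taxon 2 and Taxon 5 but conflicts with the nesting implied by the other characters — most parsimoniously interpreted as homoplasy.
Character 3 (derived state '1') is shared by Taxon 2 and Taxon 3 — a synapomorphy uniting that clade.
Character 4: derived state '1' in Taxon 3 only — an autapomorphy, so it tells us nothing about relationships among taxa.
Character 5 (derived state '0') is shared by Taxon 2, Taxon 3, Taxon 7, and Taxon 8 — a synapomorphy uniting that clade.
Most parsimonious ingroup topology: (((Taxon 7,Taxon 8),(Taxon 2,Taxon 3)),Taxon 5).
Changes per character on this tree: Character 1: 1; Character 2: 2; Character 3: 1; Character 4: 1; Character 5: 1.
Total = 6.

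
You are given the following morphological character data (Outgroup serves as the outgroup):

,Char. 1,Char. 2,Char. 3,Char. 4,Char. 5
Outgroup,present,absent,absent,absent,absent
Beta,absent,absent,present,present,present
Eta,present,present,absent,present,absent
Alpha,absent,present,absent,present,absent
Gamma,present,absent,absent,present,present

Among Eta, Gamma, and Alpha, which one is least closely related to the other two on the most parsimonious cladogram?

Gamma

Character polarity is set by the outgroup: the derived state is whichever differs from the outgroup's state, so for Char. 1 the derived state is 'absent', and for the remaining characters it is 'present'.
Char. 1 (state 'absent') occurs in Alpha and Beta but conflicts with the nesting implied by the other characters — most parsimoniously interpreted as homoplasy.
Char. 2 (derived state 'present') is shared by Alpha and Eta — a synapomorphy uniting that clade.
Char. 3: derived state 'present' in Beta only — an autapomorphy, so it tells us nothing about relationships among taxa.
All ingroup taxa share the derived state 'present' for Char. 4; it defines the ingroup but does not resolve relationships within it.
Char. 5 (derived state 'present') is shared by Beta and Gamma — a synapomorphy uniting that clade.
Most parsimonious ingroup topology: ((Beta,Gamma),(Eta,Alpha)).
Eta and Alpha share a more recent common ancestor with each other than either does with Gamma, so Gamma is the least closely related of the three.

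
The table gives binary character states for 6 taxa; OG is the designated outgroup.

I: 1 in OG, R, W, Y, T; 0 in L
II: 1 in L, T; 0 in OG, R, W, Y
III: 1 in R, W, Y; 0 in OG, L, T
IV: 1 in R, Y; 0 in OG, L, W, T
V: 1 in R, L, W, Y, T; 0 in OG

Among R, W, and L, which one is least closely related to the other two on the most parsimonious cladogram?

Character polarity is set by the outgroup: the derived state is whichever differs from the outgroup's state, so for I the derived state is '0', and for the remaining characters it is '1'.
I (derived state '0') is unique to L (autapomorphy; uninformative for grouping).
II: derived state '1' in L and T only — synapomorphy for {L, T}.
Only R, W, and Y show the derived state '1' for III, supporting them as a clade.
Only R and Y show the derived state '1' for IV, supporting them as a clade.
All ingroup taxa share the derived state '1' for V; it defines the ingroup but does not resolve relationships within it.
Most parsimonious ingroup topology: (((R,Y),W),(L,T)).
R and W share a more recent common ancestor with each other than either does with L, so L is the least closely related of the three.

L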